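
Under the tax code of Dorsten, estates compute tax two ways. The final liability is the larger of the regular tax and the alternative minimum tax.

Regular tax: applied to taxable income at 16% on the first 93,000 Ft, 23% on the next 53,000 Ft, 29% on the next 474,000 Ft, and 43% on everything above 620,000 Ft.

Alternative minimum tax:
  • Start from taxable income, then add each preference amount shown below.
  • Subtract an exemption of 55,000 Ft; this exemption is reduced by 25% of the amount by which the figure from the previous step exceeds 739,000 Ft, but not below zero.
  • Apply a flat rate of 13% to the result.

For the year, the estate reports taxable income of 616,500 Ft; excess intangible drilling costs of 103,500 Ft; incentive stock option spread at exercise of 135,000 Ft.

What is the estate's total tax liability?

163,515 Ft

Alternative minimum tax:
  Adjusted income: 616,500 Ft + 103,500 Ft + 135,000 Ft = 855,000 Ft
  Exemption: 55,000 Ft − 25% × (855,000 Ft − 739,000 Ft) = 55,000 Ft − 29,000 Ft = 26,000 Ft
  Base: 855,000 Ft − 26,000 Ft = 829,000 Ft
  829,000 Ft × 13% = 107,770 Ft

Regular tax:
  93,000 Ft × 16% = 14,880 Ft
  53,000 Ft × 23% = 12,190 Ft
  470,500 Ft × 29% = 136,445 Ft
  → 163,515 Ft

163,515 Ft > 107,770 Ft, so the regular tax governs.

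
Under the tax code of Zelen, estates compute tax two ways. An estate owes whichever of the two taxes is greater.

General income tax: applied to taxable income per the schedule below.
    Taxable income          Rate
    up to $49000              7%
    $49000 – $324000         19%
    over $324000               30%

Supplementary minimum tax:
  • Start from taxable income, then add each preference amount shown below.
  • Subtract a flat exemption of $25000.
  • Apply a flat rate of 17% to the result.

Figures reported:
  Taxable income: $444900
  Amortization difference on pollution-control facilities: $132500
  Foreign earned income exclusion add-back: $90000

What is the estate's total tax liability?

Supplementary minimum tax:
  Adjusted income: $444900 + $132500 + $90000 = $667400
  Less exemption $25000 → base $642400
  $642400 × 17% = $109208

General income tax:
  $49000 × 7% = $3430
  $275000 × 19% = $52250
  $120900 × 30% = $36270
  → $91950

$109208 > $91950, so the supplementary minimum tax is the binding amount.

$109208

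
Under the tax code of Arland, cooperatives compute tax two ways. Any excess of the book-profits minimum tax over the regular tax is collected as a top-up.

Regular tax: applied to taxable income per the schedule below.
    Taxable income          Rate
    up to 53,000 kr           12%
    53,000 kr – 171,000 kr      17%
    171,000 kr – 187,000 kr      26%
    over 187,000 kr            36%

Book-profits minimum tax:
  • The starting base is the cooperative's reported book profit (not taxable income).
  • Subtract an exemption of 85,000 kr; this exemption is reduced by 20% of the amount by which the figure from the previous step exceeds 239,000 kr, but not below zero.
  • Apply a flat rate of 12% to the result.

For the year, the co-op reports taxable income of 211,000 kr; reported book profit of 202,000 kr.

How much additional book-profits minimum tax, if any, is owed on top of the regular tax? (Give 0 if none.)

0 kr

Book-profits minimum tax:
  Base (reported book profit): 202,000 kr
  Exemption: 202,000 kr ≤ 239,000 kr, so full 85,000 kr applies
  Base: 202,000 kr − 85,000 kr = 117,000 kr
  117,000 kr × 12% = 14,040 kr

Regular tax:
  53,000 kr × 12% = 6,360 kr
  118,000 kr × 17% = 20,060 kr
  16,000 kr × 26% = 4,160 kr
  24,000 kr × 36% = 8,640 kr
  → 39,220 kr

14,040 kr ≤ 39,220 kr, so no add-on is due.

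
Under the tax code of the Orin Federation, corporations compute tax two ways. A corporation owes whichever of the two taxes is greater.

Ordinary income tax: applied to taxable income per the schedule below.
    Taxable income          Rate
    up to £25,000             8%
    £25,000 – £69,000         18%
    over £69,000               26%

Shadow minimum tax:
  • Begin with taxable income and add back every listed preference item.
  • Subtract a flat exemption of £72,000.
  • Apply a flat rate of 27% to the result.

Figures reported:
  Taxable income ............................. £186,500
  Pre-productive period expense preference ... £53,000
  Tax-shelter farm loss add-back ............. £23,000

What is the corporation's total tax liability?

£51,435

Ordinary income tax:
  £25,000 × 8% = £2,000
  £44,000 × 18% = £7,920
  £117,500 × 26% = £30,550
  → £40,470

Shadow minimum tax:
  Adjusted income: £186,500 + £53,000 + £23,000 = £262,500
  Less exemption £72,000 → base £190,500
  £190,500 × 27% = £51,435

£51,435 > £40,470, so the shadow minimum tax is the binding amount.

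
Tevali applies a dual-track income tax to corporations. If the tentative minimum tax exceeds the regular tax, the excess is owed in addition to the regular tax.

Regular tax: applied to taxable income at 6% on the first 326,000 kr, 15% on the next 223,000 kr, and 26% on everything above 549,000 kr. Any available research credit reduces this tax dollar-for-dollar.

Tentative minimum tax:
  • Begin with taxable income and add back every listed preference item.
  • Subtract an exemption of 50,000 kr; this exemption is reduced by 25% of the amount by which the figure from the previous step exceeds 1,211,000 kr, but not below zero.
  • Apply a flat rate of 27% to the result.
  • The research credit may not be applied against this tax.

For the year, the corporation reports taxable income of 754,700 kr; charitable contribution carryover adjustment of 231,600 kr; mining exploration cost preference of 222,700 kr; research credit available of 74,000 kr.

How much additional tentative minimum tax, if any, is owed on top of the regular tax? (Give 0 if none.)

280,438 kr

Regular tax:
  326,000 kr × 6% = 19,560 kr
  223,000 kr × 15% = 33,450 kr
  205,700 kr × 26% = 53,482 kr
  → 106,492 kr
  Less research credit 74,000 kr → 32,492 kr

Tentative minimum tax:
  Adjusted income: 754,700 kr + 231,600 kr + 222,700 kr = 1,209,000 kr
  Exemption: 1,209,000 kr ≤ 1,211,000 kr, so full 50,000 kr applies
  Base: 1,209,000 kr − 50,000 kr = 1,159,000 kr
  1,159,000 kr × 27% = 312,930 kr

Excess of tentative minimum tax over regular tax: 312,930 kr − 32,492 kr = 280,438 kr.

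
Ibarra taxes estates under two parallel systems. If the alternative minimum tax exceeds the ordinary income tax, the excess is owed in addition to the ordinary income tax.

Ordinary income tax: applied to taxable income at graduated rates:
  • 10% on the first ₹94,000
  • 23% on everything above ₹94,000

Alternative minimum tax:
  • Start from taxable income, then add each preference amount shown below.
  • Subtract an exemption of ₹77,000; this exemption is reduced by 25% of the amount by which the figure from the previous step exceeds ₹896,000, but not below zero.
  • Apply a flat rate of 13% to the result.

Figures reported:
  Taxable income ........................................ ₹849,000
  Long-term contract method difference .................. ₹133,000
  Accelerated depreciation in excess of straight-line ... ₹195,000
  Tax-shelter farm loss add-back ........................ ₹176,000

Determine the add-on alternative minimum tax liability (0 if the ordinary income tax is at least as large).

Ordinary income tax:
  ₹94,000 × 10% = ₹9,400
  ₹755,000 × 23% = ₹173,650
  → ₹183,050

Alternative minimum tax:
  Adjusted income: ₹849,000 + ₹133,000 + ₹195,000 + ₹176,000 = ₹1,353,000
  Exemption: 25% × (₹1,353,000 − ₹896,000) = ₹114,250 ≥ ₹77,000, so the exemption is fully phased out
  Base: ₹1,353,000 − ₹0 = ₹1,353,000
  ₹1,353,000 × 13% = ₹175,890

₹175,890 ≤ ₹183,050, so no add-on is due.

₹0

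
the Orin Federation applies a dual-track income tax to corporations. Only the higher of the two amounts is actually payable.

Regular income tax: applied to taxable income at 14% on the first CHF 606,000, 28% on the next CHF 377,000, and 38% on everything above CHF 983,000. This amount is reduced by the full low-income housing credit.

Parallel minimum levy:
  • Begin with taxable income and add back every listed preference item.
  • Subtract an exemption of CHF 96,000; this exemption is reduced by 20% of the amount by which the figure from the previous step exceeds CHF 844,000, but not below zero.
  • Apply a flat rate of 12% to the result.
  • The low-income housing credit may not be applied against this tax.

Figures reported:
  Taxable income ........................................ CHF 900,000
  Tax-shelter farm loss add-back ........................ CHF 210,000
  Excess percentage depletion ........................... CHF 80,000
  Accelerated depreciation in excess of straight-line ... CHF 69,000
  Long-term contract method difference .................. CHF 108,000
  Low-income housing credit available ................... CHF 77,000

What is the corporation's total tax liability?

Regular income tax:
  CHF 606,000 × 14% = CHF 84,840
  CHF 294,000 × 28% = CHF 82,320
  → CHF 167,160
  Less low-income housing credit CHF 77,000 → CHF 90,160

Parallel minimum levy:
  Adjusted income: CHF 900,000 + CHF 210,000 + CHF 80,000 + CHF 69,000 + CHF 108,000 = CHF 1,367,000
  Exemption: 20% × (CHF 1,367,000 − CHF 844,000) = CHF 104,600 ≥ CHF 96,000, so the exemption is fully phased out
  Base: CHF 1,367,000 − CHF 0 = CHF 1,367,000
  CHF 1,367,000 × 12% = CHF 164,040

CHF 164,040 > CHF 90,160, so the parallel minimum levy is the binding amount.

CHF 164,040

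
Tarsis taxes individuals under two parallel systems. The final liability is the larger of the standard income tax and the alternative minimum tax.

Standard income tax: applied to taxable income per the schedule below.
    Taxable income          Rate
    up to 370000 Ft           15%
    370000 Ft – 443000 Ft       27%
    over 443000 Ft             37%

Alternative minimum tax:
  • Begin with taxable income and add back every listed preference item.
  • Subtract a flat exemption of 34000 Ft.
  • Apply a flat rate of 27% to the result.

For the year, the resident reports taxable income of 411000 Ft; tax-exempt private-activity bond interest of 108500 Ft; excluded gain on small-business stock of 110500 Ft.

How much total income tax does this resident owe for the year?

160920 Ft

Standard income tax:
  370000 Ft × 15% = 55500 Ft
  41000 Ft × 27% = 11070 Ft
  → 66570 Ft

Alternative minimum tax:
  Adjusted income: 411000 Ft + 108500 Ft + 110500 Ft = 630000 Ft
  Less exemption 34000 Ft → base 596000 Ft
  596000 Ft × 27% = 160920 Ft

160920 Ft > 66570 Ft, so the alternative minimum tax is the binding amount.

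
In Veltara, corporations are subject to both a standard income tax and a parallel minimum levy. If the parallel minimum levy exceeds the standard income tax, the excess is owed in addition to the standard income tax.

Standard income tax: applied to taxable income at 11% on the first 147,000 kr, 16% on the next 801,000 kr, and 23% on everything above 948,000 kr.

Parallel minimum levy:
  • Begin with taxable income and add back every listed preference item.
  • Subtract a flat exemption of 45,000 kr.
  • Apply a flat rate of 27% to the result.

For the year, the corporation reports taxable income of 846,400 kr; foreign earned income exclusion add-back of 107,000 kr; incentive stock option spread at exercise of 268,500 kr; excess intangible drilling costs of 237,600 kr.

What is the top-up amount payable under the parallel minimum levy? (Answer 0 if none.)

Standard income tax:
  147,000 kr × 11% = 16,170 kr
  699,400 kr × 16% = 111,904 kr
  → 128,074 kr

Parallel minimum levy:
  Adjusted income: 846,400 kr + 107,000 kr + 268,500 kr + 237,600 kr = 1,459,500 kr
  Less exemption 45,000 kr → base 1,414,500 kr
  1,414,500 kr × 27% = 381,915 kr

Excess of parallel minimum levy over standard income tax: 381,915 kr − 128,074 kr = 253,841 kr.

253,841 kr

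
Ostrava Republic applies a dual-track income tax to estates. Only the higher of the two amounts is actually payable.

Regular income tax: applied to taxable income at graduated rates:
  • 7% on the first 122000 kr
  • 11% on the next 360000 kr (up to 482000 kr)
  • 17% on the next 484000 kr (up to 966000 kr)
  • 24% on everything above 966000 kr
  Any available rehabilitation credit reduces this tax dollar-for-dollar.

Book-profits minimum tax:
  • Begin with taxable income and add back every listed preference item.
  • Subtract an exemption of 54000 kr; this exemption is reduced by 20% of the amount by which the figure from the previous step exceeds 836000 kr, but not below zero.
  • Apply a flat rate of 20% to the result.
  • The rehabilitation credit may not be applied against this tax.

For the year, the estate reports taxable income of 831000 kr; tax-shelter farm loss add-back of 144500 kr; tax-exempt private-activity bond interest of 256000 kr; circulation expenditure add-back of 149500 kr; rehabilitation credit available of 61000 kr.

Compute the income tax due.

Book-profits minimum tax:
  Adjusted income: 831000 kr + 144500 kr + 256000 kr + 149500 kr = 1381000 kr
  Exemption: 20% × (1381000 kr − 836000 kr) = 109000 kr ≥ 54000 kr, so the exemption is fully phased out
  Base: 1381000 kr − 0 kr = 1381000 kr
  1381000 kr × 20% = 276200 kr

Regular income tax:
  122000 kr × 7% = 8540 kr
  360000 kr × 11% = 39600 kr
  349000 kr × 17% = 59330 kr
  → 107470 kr
  Less rehabilitation credit 61000 kr → 46470 kr

276200 kr > 46470 kr, so the book-profits minimum tax is the binding amount.

276200 kr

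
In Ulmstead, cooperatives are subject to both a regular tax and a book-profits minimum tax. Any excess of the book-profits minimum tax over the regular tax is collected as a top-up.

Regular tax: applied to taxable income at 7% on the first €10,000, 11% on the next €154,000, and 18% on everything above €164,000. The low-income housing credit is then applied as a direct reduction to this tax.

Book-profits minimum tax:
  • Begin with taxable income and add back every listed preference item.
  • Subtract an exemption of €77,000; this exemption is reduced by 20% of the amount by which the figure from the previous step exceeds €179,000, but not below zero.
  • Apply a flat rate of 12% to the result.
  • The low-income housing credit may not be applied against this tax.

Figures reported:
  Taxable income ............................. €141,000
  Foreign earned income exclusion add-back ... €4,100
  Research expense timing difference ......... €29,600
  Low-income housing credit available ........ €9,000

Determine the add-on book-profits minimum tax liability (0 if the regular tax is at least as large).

€5,614

Book-profits minimum tax:
  Adjusted income: €141,000 + €4,100 + €29,600 = €174,700
  Exemption: €174,700 ≤ €179,000, so full €77,000 applies
  Base: €174,700 − €77,000 = €97,700
  €97,700 × 12% = €11,724

Regular tax:
  €10,000 × 7% = €700
  €131,000 × 11% = €14,410
  → €15,110
  Less low-income housing credit €9,000 → €6,110

Excess of book-profits minimum tax over regular tax: €11,724 − €6,110 = €5,614.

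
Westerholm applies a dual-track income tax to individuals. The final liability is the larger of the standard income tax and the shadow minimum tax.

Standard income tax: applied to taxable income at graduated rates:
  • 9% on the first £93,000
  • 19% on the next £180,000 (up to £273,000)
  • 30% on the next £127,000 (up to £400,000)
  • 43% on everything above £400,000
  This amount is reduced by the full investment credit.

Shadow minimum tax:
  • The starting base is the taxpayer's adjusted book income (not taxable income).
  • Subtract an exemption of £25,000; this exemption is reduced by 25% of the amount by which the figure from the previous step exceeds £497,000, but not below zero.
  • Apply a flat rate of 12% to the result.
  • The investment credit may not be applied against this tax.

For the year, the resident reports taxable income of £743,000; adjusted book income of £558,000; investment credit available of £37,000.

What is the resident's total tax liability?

£191,160

Shadow minimum tax:
  Base (adjusted book income): £558,000
  Exemption: £25,000 − 25% × (£558,000 − £497,000) = £25,000 − £15,250 = £9,750
  Base: £558,000 − £9,750 = £548,250
  £548,250 × 12% = £65,790

Standard income tax:
  £93,000 × 9% = £8,370
  £180,000 × 19% = £34,200
  £127,000 × 30% = £38,100
  £343,000 × 43% = £147,490
  → £228,160
  Less investment credit £37,000 → £191,160

£191,160 > £65,790, so the standard income tax governs.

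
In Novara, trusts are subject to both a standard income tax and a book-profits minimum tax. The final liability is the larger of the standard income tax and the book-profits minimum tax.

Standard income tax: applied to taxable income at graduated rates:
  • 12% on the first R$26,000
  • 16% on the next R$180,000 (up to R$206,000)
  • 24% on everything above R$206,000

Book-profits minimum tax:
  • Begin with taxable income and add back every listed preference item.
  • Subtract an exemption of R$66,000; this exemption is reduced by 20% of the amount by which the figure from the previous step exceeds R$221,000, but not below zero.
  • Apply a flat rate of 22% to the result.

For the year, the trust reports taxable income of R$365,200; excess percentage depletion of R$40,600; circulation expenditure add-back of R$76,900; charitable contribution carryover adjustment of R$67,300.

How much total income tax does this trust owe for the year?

R$120,956

Book-profits minimum tax:
  Adjusted income: R$365,200 + R$40,600 + R$76,900 + R$67,300 = R$550,000
  Exemption: R$66,000 − 20% × (R$550,000 − R$221,000) = R$66,000 − R$65,800 = R$200
  Base: R$550,000 − R$200 = R$549,800
  R$549,800 × 22% = R$120,956

Standard income tax:
  R$26,000 × 12% = R$3,120
  R$180,000 × 16% = R$28,800
  R$159,200 × 24% = R$38,208
  → R$70,128

R$120,956 > R$70,128, so the book-profits minimum tax is the binding amount.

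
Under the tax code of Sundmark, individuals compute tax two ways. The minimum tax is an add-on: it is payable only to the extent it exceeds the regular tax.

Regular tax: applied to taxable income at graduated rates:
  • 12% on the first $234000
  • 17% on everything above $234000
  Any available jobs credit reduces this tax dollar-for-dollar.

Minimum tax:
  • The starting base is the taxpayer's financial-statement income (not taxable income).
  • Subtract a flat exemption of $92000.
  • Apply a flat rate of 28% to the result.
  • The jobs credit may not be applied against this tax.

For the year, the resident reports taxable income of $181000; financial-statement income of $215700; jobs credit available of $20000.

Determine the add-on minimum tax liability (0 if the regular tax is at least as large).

Minimum tax:
  Base (financial-statement income): $215700
  Less exemption $92000 → base $123700
  $123700 × 28% = $34636

Regular tax:
  $181000 × 12% = $21720
  Less jobs credit $20000 → $1720

Excess of minimum tax over regular tax: $34636 − $1720 = $32916.

$32916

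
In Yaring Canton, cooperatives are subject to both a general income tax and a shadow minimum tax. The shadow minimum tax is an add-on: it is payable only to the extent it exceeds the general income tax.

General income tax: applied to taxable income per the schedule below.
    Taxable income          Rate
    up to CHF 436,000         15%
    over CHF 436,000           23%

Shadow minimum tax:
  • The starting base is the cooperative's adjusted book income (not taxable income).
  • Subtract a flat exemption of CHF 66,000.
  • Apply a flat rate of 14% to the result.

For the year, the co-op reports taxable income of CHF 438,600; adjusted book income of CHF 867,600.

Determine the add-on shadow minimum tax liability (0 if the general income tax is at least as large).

CHF 46,226

Shadow minimum tax:
  Base (adjusted book income): CHF 867,600
  Less exemption CHF 66,000 → base CHF 801,600
  CHF 801,600 × 14% = CHF 112,224

General income tax:
  CHF 436,000 × 15% = CHF 65,400
  CHF 2,600 × 23% = CHF 598
  → CHF 65,998

Excess of shadow minimum tax over general income tax: CHF 112,224 − CHF 65,998 = CHF 46,226.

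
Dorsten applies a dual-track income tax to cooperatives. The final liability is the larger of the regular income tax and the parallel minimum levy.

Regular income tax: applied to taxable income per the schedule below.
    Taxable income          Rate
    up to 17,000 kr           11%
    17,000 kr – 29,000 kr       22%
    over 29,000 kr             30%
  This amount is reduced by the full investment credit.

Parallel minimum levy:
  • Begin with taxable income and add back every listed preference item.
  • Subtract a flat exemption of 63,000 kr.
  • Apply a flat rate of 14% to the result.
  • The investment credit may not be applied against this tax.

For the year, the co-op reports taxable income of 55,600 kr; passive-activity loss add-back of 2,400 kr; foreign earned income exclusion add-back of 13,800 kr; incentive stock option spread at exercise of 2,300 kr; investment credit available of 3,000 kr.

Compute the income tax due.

Regular income tax:
  17,000 kr × 11% = 1,870 kr
  12,000 kr × 22% = 2,640 kr
  26,600 kr × 30% = 7,980 kr
  → 12,490 kr
  Less investment credit 3,000 kr → 9,490 kr

Parallel minimum levy:
  Adjusted income: 55,600 kr + 2,400 kr + 13,800 kr + 2,300 kr = 74,100 kr
  Less exemption 63,000 kr → base 11,100 kr
  11,100 kr × 14% = 1,554 kr

9,490 kr > 1,554 kr, so the regular income tax governs.

9,490 kr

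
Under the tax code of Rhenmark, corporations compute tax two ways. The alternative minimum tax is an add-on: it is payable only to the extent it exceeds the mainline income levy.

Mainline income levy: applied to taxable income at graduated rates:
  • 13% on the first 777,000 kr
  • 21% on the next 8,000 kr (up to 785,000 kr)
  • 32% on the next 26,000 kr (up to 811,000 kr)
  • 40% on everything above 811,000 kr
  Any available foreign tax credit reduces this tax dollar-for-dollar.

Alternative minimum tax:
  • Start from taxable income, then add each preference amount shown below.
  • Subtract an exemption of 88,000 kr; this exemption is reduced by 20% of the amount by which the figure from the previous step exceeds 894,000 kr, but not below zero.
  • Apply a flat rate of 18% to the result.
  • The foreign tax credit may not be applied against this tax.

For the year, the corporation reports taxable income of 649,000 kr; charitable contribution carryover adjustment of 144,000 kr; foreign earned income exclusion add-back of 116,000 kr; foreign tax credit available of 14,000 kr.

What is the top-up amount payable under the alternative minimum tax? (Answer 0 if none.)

77,950 kr

Alternative minimum tax:
  Adjusted income: 649,000 kr + 144,000 kr + 116,000 kr = 909,000 kr
  Exemption: 88,000 kr − 20% × (909,000 kr − 894,000 kr) = 88,000 kr − 3,000 kr = 85,000 kr
  Base: 909,000 kr − 85,000 kr = 824,000 kr
  824,000 kr × 18% = 148,320 kr

Mainline income levy:
  649,000 kr × 13% = 84,370 kr
  Less foreign tax credit 14,000 kr → 70,370 kr

Excess of alternative minimum tax over mainline income levy: 148,320 kr − 70,370 kr = 77,950 kr.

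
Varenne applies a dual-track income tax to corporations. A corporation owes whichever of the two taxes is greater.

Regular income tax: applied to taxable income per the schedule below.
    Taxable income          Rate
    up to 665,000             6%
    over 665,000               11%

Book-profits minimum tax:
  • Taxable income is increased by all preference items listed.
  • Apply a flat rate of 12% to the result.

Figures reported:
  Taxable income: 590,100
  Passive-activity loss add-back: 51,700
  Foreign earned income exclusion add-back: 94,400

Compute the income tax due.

Book-profits minimum tax:
  Adjusted income: 590,100 + 51,700 + 94,400 = 736,200
  736,200 × 12% = 88,344

Regular income tax:
  590,100 × 6% = 35,406

88,344 > 35,406, so the book-profits minimum tax is the binding amount.

88,344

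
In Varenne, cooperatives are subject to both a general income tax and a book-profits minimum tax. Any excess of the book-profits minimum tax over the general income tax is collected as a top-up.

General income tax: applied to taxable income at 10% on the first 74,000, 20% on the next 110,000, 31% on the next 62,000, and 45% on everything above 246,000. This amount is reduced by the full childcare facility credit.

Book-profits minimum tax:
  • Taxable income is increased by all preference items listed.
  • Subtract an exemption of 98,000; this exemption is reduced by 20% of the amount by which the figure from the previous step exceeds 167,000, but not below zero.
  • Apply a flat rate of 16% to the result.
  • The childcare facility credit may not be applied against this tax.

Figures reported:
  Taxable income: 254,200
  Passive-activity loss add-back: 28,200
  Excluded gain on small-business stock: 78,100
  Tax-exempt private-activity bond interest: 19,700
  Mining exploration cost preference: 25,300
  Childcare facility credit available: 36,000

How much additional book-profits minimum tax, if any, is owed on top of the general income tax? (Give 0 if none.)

40,522

Book-profits minimum tax:
  Adjusted income: 254,200 + 28,200 + 78,100 + 19,700 + 25,300 = 405,500
  Exemption: 98,000 − 20% × (405,500 − 167,000) = 98,000 − 47,700 = 50,300
  Base: 405,500 − 50,300 = 355,200
  355,200 × 16% = 56,832

General income tax:
  74,000 × 10% = 7,400
  110,000 × 20% = 22,000
  62,000 × 31% = 19,220
  8,200 × 45% = 3,690
  → 52,310
  Less childcare facility credit 36,000 → 16,310

Excess of book-profits minimum tax over general income tax: 56,832 − 16,310 = 40,522.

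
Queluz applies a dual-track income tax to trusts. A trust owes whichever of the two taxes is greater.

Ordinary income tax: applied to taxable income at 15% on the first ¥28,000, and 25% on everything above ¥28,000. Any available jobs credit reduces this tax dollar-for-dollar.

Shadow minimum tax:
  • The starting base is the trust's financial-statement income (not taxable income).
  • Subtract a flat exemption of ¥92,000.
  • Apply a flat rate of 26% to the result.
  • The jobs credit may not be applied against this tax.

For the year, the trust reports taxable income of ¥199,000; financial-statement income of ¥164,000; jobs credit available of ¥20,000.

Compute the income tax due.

¥26,950

Shadow minimum tax:
  Base (financial-statement income): ¥164,000
  Less exemption ¥92,000 → base ¥72,000
  ¥72,000 × 26% = ¥18,720

Ordinary income tax:
  ¥28,000 × 15% = ¥4,200
  ¥171,000 × 25% = ¥42,750
  → ¥46,950
  Less jobs credit ¥20,000 → ¥26,950

¥26,950 > ¥18,720, so the ordinary income tax governs.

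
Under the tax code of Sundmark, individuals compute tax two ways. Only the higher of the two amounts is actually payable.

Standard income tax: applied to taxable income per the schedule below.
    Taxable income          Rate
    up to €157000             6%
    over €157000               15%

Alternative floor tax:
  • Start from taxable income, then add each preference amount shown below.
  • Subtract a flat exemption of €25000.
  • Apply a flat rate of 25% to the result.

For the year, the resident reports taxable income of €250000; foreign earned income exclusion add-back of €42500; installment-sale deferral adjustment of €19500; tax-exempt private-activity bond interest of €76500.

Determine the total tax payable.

€90875

Standard income tax:
  €157000 × 6% = €9420
  €93000 × 15% = €13950
  → €23370

Alternative floor tax:
  Adjusted income: €250000 + €42500 + €19500 + €76500 = €388500
  Less exemption €25000 → base €363500
  €363500 × 25% = €90875

€90875 > €23370, so the alternative floor tax is the binding amount.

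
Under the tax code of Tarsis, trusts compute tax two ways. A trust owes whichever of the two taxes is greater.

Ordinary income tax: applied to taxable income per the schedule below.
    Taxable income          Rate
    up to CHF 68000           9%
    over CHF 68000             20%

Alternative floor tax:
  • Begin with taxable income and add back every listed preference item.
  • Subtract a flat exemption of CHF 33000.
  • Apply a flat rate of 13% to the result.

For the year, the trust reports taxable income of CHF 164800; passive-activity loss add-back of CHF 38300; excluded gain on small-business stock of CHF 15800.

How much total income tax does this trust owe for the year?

CHF 25480

Ordinary income tax:
  CHF 68000 × 9% = CHF 6120
  CHF 96800 × 20% = CHF 19360
  → CHF 25480

Alternative floor tax:
  Adjusted income: CHF 164800 + CHF 38300 + CHF 15800 = CHF 218900
  Less exemption CHF 33000 → base CHF 185900
  CHF 185900 × 13% = CHF 24167

CHF 25480 > CHF 24167, so the ordinary income tax governs.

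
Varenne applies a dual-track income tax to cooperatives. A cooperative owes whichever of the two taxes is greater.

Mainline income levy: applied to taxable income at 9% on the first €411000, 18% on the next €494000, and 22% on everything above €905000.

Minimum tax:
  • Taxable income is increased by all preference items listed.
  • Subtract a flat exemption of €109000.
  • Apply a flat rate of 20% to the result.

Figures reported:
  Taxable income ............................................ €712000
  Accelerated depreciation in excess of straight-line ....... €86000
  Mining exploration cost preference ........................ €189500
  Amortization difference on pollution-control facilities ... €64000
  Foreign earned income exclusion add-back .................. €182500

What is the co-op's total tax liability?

€225000

Minimum tax:
  Adjusted income: €712000 + €86000 + €189500 + €64000 + €182500 = €1234000
  Less exemption €109000 → base €1125000
  €1125000 × 20% = €225000

Mainline income levy:
  €411000 × 9% = €36990
  €301000 × 18% = €54180
  → €91170

€225000 > €91170, so the minimum tax is the binding amount.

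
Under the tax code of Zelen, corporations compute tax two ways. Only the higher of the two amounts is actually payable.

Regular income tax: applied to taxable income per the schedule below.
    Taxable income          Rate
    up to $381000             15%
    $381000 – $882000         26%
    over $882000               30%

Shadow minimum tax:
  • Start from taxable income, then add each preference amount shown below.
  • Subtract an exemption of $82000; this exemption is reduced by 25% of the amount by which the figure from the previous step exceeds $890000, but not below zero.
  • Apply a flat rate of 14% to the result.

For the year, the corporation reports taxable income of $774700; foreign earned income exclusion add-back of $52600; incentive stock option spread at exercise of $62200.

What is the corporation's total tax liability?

Regular income tax:
  $381000 × 15% = $57150
  $393700 × 26% = $102362
  → $159512

Shadow minimum tax:
  Adjusted income: $774700 + $52600 + $62200 = $889500
  Exemption: $889500 ≤ $890000, so full $82000 applies
  Base: $889500 − $82000 = $807500
  $807500 × 14% = $113050

$159512 > $113050, so the regular income tax governs.

$159512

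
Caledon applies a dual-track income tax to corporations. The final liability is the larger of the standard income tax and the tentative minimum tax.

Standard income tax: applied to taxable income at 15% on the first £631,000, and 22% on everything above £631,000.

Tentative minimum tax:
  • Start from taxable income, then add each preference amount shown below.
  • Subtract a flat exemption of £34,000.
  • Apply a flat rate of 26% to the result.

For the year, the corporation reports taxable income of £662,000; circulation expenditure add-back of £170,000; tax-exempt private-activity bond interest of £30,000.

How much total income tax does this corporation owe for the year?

Standard income tax:
  £631,000 × 15% = £94,650
  £31,000 × 22% = £6,820
  → £101,470

Tentative minimum tax:
  Adjusted income: £662,000 + £170,000 + £30,000 = £862,000
  Less exemption £34,000 → base £828,000
  £828,000 × 26% = £215,280

£215,280 > £101,470, so the tentative minimum tax is the binding amount.

£215,280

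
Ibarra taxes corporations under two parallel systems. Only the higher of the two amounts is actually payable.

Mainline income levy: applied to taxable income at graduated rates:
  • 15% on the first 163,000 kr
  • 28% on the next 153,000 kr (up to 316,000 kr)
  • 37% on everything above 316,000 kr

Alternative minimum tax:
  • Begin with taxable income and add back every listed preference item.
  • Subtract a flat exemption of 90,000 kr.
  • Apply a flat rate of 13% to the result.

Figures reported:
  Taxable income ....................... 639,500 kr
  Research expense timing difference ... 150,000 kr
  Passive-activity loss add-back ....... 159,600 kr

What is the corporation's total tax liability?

Alternative minimum tax:
  Adjusted income: 639,500 kr + 150,000 kr + 159,600 kr = 949,100 kr
  Less exemption 90,000 kr → base 859,100 kr
  859,100 kr × 13% = 111,683 kr

Mainline income levy:
  163,000 kr × 15% = 24,450 kr
  153,000 kr × 28% = 42,840 kr
  323,500 kr × 37% = 119,695 kr
  → 186,985 kr

186,985 kr > 111,683 kr, so the mainline income levy governs.

186,985 kr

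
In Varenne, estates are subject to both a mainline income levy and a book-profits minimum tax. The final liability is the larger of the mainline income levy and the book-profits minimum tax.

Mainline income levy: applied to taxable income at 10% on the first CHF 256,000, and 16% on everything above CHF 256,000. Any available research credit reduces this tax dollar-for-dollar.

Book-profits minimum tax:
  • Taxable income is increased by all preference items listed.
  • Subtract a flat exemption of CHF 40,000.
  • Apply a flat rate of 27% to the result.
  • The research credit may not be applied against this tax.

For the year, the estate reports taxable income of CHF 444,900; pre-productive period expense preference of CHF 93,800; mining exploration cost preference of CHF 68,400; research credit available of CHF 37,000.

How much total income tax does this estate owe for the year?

CHF 153,117

Mainline income levy:
  CHF 256,000 × 10% = CHF 25,600
  CHF 188,900 × 16% = CHF 30,224
  → CHF 55,824
  Less research credit CHF 37,000 → CHF 18,824

Book-profits minimum tax:
  Adjusted income: CHF 444,900 + CHF 93,800 + CHF 68,400 = CHF 607,100
  Less exemption CHF 40,000 → base CHF 567,100
  CHF 567,100 × 27% = CHF 153,117

CHF 153,117 > CHF 18,824, so the book-profits minimum tax is the binding amount.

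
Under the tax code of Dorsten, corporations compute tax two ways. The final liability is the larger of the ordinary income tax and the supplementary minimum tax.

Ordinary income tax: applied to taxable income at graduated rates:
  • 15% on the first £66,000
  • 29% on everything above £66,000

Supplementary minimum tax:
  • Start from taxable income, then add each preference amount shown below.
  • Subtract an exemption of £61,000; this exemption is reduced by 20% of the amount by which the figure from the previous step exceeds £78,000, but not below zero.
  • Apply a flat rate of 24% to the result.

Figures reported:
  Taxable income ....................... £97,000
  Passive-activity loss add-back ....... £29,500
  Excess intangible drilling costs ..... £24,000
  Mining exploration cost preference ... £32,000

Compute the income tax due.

£34,176

Supplementary minimum tax:
  Adjusted income: £97,000 + £29,500 + £24,000 + £32,000 = £182,500
  Exemption: £61,000 − 20% × (£182,500 − £78,000) = £61,000 − £20,900 = £40,100
  Base: £182,500 − £40,100 = £142,400
  £142,400 × 24% = £34,176

Ordinary income tax:
  £66,000 × 15% = £9,900
  £31,000 × 29% = £8,990
  → £18,890

£34,176 > £18,890, so the supplementary minimum tax is the binding amount.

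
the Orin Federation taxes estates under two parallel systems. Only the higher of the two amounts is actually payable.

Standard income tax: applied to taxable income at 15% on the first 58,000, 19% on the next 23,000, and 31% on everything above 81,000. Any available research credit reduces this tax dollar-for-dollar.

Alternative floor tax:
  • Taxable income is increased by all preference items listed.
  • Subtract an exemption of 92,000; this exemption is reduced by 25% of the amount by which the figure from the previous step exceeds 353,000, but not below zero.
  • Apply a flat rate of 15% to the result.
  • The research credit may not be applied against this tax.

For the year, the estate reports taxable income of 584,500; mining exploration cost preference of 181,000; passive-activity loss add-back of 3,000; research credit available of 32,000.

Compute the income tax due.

137,155

Alternative floor tax:
  Adjusted income: 584,500 + 181,000 + 3,000 = 768,500
  Exemption: 25% × (768,500 − 353,000) = 103,875 ≥ 92,000, so the exemption is fully phased out
  Base: 768,500 − 0 = 768,500
  768,500 × 15% = 115,275

Standard income tax:
  58,000 × 15% = 8,700
  23,000 × 19% = 4,370
  503,500 × 31% = 156,085
  → 169,155
  Less research credit 32,000 → 137,155

137,155 > 115,275, so the standard income tax governs.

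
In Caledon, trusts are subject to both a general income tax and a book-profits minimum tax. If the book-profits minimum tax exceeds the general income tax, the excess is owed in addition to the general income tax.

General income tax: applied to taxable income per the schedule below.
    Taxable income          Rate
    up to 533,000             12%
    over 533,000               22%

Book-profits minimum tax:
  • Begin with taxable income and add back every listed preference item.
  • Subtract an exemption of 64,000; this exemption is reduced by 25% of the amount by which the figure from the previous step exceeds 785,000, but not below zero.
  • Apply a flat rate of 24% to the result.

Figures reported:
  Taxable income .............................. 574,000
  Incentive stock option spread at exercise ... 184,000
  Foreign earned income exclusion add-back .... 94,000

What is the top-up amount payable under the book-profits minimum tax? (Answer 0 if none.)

Book-profits minimum tax:
  Adjusted income: 574,000 + 184,000 + 94,000 = 852,000
  Exemption: 64,000 − 25% × (852,000 − 785,000) = 64,000 − 16,750 = 47,250
  Base: 852,000 − 47,250 = 804,750
  804,750 × 24% = 193,140

General income tax:
  533,000 × 12% = 63,960
  41,000 × 22% = 9,020
  → 72,980

Excess of book-profits minimum tax over general income tax: 193,140 − 72,980 = 120,160.

120,160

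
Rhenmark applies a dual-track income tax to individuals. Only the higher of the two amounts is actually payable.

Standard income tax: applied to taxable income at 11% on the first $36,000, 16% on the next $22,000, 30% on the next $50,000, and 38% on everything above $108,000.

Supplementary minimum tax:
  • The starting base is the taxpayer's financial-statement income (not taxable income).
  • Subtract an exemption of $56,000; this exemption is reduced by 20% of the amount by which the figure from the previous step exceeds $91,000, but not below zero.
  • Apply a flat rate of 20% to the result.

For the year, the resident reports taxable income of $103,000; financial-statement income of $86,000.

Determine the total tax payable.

$20,980

Supplementary minimum tax:
  Base (financial-statement income): $86,000
  Exemption: $86,000 ≤ $91,000, so full $56,000 applies
  Base: $86,000 − $56,000 = $30,000
  $30,000 × 20% = $6,000

Standard income tax:
  $36,000 × 11% = $3,960
  $22,000 × 16% = $3,520
  $45,000 × 30% = $13,500
  → $20,980

$20,980 > $6,000, so the standard income tax governs.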